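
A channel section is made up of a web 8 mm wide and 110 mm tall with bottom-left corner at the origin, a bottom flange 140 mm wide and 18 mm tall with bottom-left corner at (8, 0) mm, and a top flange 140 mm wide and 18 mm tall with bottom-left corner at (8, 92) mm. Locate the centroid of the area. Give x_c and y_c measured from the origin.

x_c = 67.00 mm, y_c = 55.00 mm

Part | A | x̄ᵢ | ȳᵢ | A·x̄ᵢ | A·ȳᵢ
web | 880.00 | 4.00 | 55.00 | 3520.00 | 48400.00
bottom flange | 2520.00 | 78.00 | 9.00 | 196560.00 | 22680.00
top flange | 2520.00 | 78.00 | 101.00 | 196560.00 | 254520.00
Σ | 5920.00 |  |  | 396640.00 | 325600.00
x_c = 396640.00 / 5920.00 = 67.00 mm
y_c = 325600.00 / 5920.00 = 55.00 mm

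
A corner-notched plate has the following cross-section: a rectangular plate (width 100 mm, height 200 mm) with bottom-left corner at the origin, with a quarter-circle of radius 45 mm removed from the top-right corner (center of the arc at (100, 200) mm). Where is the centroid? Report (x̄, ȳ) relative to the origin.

plate: A = 100 × 200 = 20000.00, centroid at (50.00, 100.00).
removed quarter-circle: A = −¼π·45² = -1590.43, centroid at (80.90, 180.90).
ΣA = 18409.57 mm², ΣAx̄ = 871331.87 mm³, ΣAȳ = 1712288.74 mm³.
x̄ = 871331.87/18409.57 = 47.33 mm; ȳ = 1712288.74/18409.57 = 93.01 mm.

x̄ = 47.33 mm, ȳ = 93.01 mm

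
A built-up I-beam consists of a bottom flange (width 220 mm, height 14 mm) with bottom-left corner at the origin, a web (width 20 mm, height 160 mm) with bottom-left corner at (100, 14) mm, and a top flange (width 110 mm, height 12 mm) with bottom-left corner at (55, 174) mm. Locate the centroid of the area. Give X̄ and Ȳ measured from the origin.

X̄ = 110.00 mm, Ȳ = 73.68 mm

bottom flange: A = 220 × 14 = 3080.00, centroid at (110.00, 7.00).
web: A = 20 × 160 = 3200.00, centroid at (110.00, 94.00).
top flange: A = 110 × 12 = 1320.00, centroid at (110.00, 180.00).
ΣA = 7600.00 mm², ΣAX̄ = 836000.00 mm³, ΣAȲ = 559960.00 mm³.
X̄ = 836000.00/7600.00 = 110.00 mm; Ȳ = 559960.00/7600.00 = 73.68 mm.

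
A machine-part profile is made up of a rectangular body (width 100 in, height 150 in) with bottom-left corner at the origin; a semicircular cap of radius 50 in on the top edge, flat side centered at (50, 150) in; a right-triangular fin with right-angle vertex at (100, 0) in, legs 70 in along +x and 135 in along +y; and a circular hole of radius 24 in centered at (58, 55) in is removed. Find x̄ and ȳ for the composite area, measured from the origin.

x̄ = 65.20 in, ȳ = 87.47 in

rectangular body: A = 100 × 150 = 15000.00, centroid at (50.00, 75.00).
semicircular top: A = ½π·50² = 3926.99, centroid at (50.00, 171.22).
triangular fin: A = ½·70·135 = 4725.00, centroid at (123.33, 45.00).
hole: A = −π·24² = -1809.56, centroid at (58.00, 55.00).
ΣA = 21842.43 in²
ΣAx̄ = (15000.00)(50.00) + (3926.99)(50.00) + (4725.00)(123.33) + (-1809.56)(58.00) = 1424145.21 in³
ΣAȳ = (15000.00)(75.00) + (3926.99)(171.22) + (4725.00)(45.00) + (-1809.56)(55.00) = 1910481.30 in³
x̄ = 1424145.21 / 21842.43 = 65.20 in
ȳ = 1910481.30 / 21842.43 = 87.47 in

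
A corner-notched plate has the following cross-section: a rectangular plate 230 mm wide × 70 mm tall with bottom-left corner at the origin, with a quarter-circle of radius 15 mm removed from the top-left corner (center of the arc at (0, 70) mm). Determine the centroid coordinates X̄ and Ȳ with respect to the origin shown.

X̄ = 116.21 mm, Ȳ = 34.68 mm

plate: A = 230 × 70 = 16100.00, centroid at (115.00, 35.00).
removed quarter-circle: A = −¼π·15² = -176.71, centroid at (6.37, 63.63).
ΣA = 15923.29 mm², ΣAX̄ = 1850375.00 mm³, ΣAȲ = 552254.98 mm³.
X̄ = 1850375.00/15923.29 = 116.21 mm; Ȳ = 552254.98/15923.29 = 34.68 mm.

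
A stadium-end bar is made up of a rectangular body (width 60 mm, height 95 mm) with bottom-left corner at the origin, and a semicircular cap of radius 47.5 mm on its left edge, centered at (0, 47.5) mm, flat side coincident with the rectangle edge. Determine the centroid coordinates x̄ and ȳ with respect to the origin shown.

x̄ = 10.77 mm, ȳ = 47.50 mm

Part | A | x̄ᵢ | ȳᵢ | A·x̄ᵢ | A·ȳᵢ
rectangular body | 5700.00 | 30.00 | 47.50 | 171000.00 | 270750.00
semicircular end | 3544.11 | -20.16 | 47.50 | -71447.92 | 168345.19
Σ | 9244.11 |  |  | 99552.08 | 439095.19
x̄ = 99552.08 / 9244.11 = 10.77 mm
ȳ = 439095.19 / 9244.11 = 47.50 mm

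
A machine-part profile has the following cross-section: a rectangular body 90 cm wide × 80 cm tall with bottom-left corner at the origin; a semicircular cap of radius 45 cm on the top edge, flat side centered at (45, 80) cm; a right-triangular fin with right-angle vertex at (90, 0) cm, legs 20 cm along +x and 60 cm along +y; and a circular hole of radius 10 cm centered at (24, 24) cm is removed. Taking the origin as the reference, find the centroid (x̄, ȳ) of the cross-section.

x̄ = 48.52 cm, ȳ = 56.97 cm

rectangular body: A = 90 × 80 = 7200.00, centroid at (45.00, 40.00).
semicircular top: A = ½π·45² = 3180.86, centroid at (45.00, 99.10).
triangular fin: A = ½·20·60 = 600.00, centroid at (96.67, 20.00).
hole: A = −π·10² = -314.16, centroid at (24.00, 24.00).
ΣA = 10666.70 cm², ΣAx̄ = 517598.99 cm³, ΣAȳ = 607679.18 cm³.
x̄ = 517598.99/10666.70 = 48.52 cm; ȳ = 607679.18/10666.70 = 56.97 cm.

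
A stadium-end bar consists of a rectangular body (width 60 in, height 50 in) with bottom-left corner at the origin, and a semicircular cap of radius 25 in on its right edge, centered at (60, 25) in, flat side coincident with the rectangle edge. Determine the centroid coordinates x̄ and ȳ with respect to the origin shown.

Part | A | x̄ᵢ | ȳᵢ | A·x̄ᵢ | A·ȳᵢ
rectangular body | 3000.00 | 30.00 | 25.00 | 90000.00 | 75000.00
semicircular end | 981.75 | 70.61 | 25.00 | 69321.53 | 24543.69
Σ | 3981.75 |  |  | 159321.53 | 99543.69
x̄ = 159321.53 / 3981.75 = 40.01 in
ȳ = 99543.69 / 3981.75 = 25.00 in

x̄ = 40.01 in, ȳ = 25.00 in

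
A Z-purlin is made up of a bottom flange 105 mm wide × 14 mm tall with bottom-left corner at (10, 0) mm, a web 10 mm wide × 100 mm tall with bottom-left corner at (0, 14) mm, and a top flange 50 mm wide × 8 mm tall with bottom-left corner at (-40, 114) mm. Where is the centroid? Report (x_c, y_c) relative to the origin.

bottom flange: A = 105 × 14 = 1470.00, centroid at (62.50, 7.00).
web: A = 10 × 100 = 1000.00, centroid at (5.00, 64.00).
top flange: A = 50 × 8 = 400.00, centroid at (-15.00, 118.00).
ΣA = 2870.00 mm²
ΣAx_c = (1470.00)(62.50) + (1000.00)(5.00) + (400.00)(-15.00) = 90875.00 mm³
ΣAy_c = (1470.00)(7.00) + (1000.00)(64.00) + (400.00)(118.00) = 121490.00 mm³
x_c = 90875.00 / 2870.00 = 31.66 mm
y_c = 121490.00 / 2870.00 = 42.33 mm

x_c = 31.66 mm, y_c = 42.33 mm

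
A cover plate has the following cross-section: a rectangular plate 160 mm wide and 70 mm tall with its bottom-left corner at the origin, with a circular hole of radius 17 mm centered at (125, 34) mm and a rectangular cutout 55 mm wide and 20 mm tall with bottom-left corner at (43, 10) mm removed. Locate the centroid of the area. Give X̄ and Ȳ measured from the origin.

X̄ = 76.69 mm, Ȳ = 36.89 mm

Part | A | x̄ᵢ | ȳᵢ | A·x̄ᵢ | A·ȳᵢ
plate | 11200.00 | 80.00 | 35.00 | 896000.00 | 392000.00
hole 1 | -907.92 | 125.00 | 34.00 | -113490.03 | -30869.29
hole 2 | -1100.00 | 70.50 | 20.00 | -77550.00 | -22000.00
Σ | 9192.08 |  |  | 704959.97 | 339130.71
X̄ = 704959.97 / 9192.08 = 76.69 mm
Ȳ = 339130.71 / 9192.08 = 36.89 mm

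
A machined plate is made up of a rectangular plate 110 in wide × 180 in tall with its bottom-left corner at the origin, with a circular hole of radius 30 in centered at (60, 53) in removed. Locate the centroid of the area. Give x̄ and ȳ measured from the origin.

Part | A | x̄ᵢ | ȳᵢ | A·x̄ᵢ | A·ȳᵢ
plate | 19800.00 | 55.00 | 90.00 | 1089000.00 | 1782000.00
hole | -2827.43 | 60.00 | 53.00 | -169646.00 | -149853.97
Σ | 16972.57 |  |  | 919354.00 | 1632146.03
x̄ = 919354.00 / 16972.57 = 54.17 in
ȳ = 1632146.03 / 16972.57 = 96.16 in

x̄ = 54.17 in, ȳ = 96.16 in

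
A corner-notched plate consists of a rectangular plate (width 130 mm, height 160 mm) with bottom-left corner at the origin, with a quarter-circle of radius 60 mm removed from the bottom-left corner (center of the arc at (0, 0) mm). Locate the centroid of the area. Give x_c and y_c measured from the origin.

x_c = 71.22 mm, y_c = 88.58 mm

plate: A = 130 × 160 = 20800.00, centroid at (65.00, 80.00).
removed quarter-circle: A = −¼π·60² = -2827.43, centroid at (25.46, 25.46).
ΣA = 17972.57 mm²
ΣAx_c = (20800.00)(65.00) + (-2827.43)(25.46) = 1280000.00 mm³
ΣAy_c = (20800.00)(80.00) + (-2827.43)(25.46) = 1592000.00 mm³
x_c = 1280000.00 / 17972.57 = 71.22 mm
y_c = 1592000.00 / 17972.57 = 88.58 mm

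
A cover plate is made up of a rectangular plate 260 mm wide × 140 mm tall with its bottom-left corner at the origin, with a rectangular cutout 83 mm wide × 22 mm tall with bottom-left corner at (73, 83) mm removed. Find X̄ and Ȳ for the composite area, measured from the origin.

plate: A = 260 × 140 = 36400.00, centroid at (130.00, 70.00).
hole: A = −(83 × 22) = -1826.00, centroid at (114.50, 94.00).
ΣA = 34574.00 mm², ΣAX̄ = 4522923.00 mm³, ΣAȲ = 2376356.00 mm³.
X̄ = 4522923.00/34574.00 = 130.82 mm; Ȳ = 2376356.00/34574.00 = 68.73 mm.

X̄ = 130.82 mm, Ȳ = 68.73 mm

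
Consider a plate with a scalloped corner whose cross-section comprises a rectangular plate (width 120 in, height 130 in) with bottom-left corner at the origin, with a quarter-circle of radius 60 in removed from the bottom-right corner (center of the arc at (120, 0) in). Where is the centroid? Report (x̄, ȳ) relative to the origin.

x̄ = 52.36 in, ȳ = 73.75 in

plate: A = 120 × 130 = 15600.00, centroid at (60.00, 65.00).
removed quarter-circle: A = −¼π·60² = -2827.43, centroid at (94.54, 25.46).
ΣA = 12772.57 in², ΣAx̄ = 668707.99 in³, ΣAȳ = 942000.00 in³.
x̄ = 668707.99/12772.57 = 52.36 in; ȳ = 942000.00/12772.57 = 73.75 in.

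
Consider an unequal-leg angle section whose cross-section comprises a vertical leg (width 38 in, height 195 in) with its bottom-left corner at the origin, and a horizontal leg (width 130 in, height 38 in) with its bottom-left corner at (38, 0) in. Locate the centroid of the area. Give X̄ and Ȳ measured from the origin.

X̄ = 52.60 in, Ȳ = 66.10 in

vertical leg: A = 38 × 195 = 7410.00, centroid at (19.00, 97.50).
horizontal leg: A = 130 × 38 = 4940.00, centroid at (103.00, 19.00).
ΣA = 12350.00 in²
ΣAX̄ = (7410.00)(19.00) + (4940.00)(103.00) = 649610.00 in³
ΣAȲ = (7410.00)(97.50) + (4940.00)(19.00) = 816335.00 in³
X̄ = 649610.00 / 12350.00 = 52.60 in
Ȳ = 816335.00 / 12350.00 = 66.10 in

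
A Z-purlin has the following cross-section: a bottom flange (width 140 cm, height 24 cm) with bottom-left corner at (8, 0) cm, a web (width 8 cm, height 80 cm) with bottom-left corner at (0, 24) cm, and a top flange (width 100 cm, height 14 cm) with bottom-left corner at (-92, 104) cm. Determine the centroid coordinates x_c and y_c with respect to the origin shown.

Part | A | x̄ᵢ | ȳᵢ | A·x̄ᵢ | A·ȳᵢ
bottom flange | 3360.00 | 78.00 | 12.00 | 262080.00 | 40320.00
web | 640.00 | 4.00 | 64.00 | 2560.00 | 40960.00
top flange | 1400.00 | -42.00 | 111.00 | -58800.00 | 155400.00
Σ | 5400.00 |  |  | 205840.00 | 236680.00
x_c = 205840.00 / 5400.00 = 38.12 cm
y_c = 236680.00 / 5400.00 = 43.83 cm

x_c = 38.12 cm, y_c = 43.83 cm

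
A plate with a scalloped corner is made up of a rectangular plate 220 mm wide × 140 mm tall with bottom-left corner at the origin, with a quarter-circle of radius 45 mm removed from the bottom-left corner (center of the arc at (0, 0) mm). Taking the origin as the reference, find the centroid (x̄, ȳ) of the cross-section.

plate: A = 220 × 140 = 30800.00, centroid at (110.00, 70.00).
removed quarter-circle: A = −¼π·45² = -1590.43, centroid at (19.10, 19.10).
ΣA = 29209.57 mm², ΣAx̄ = 3357625.00 mm³, ΣAȳ = 2125625.00 mm³.
x̄ = 3357625.00/29209.57 = 114.95 mm; ȳ = 2125625.00/29209.57 = 72.77 mm.

x̄ = 114.95 mm, ȳ = 72.77 mm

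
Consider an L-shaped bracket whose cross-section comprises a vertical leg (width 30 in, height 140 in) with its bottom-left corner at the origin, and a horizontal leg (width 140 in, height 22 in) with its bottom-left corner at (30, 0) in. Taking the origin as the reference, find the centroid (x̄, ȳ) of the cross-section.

x̄ = 50.96 in, ȳ = 45.04 in

vertical leg: A = 30 × 140 = 4200.00, centroid at (15.00, 70.00).
horizontal leg: A = 140 × 22 = 3080.00, centroid at (100.00, 11.00).
ΣA = 7280.00 in²
ΣAx̄ = (4200.00)(15.00) + (3080.00)(100.00) = 371000.00 in³
ΣAȳ = (4200.00)(70.00) + (3080.00)(11.00) = 327880.00 in³
x̄ = 371000.00 / 7280.00 = 50.96 in
ȳ = 327880.00 / 7280.00 = 45.04 in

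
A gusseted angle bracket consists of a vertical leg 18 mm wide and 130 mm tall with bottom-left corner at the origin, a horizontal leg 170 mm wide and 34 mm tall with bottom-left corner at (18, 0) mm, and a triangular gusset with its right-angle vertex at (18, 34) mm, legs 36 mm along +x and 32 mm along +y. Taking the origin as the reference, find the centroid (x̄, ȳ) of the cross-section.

vertical leg: A = 18 × 130 = 2340.00, centroid at (9.00, 65.00).
horizontal leg: A = 170 × 34 = 5780.00, centroid at (103.00, 17.00).
gusset: A = ½·36·32 = 576.00, centroid at (30.00, 44.67).
ΣA = 8696.00 mm²
ΣAx̄ = (2340.00)(9.00) + (5780.00)(103.00) + (576.00)(30.00) = 633680.00 mm³
ΣAȳ = (2340.00)(65.00) + (5780.00)(17.00) + (576.00)(44.67) = 276088.00 mm³
x̄ = 633680.00 / 8696.00 = 72.87 mm
ȳ = 276088.00 / 8696.00 = 31.75 mm

x̄ = 72.87 mm, ȳ = 31.75 mm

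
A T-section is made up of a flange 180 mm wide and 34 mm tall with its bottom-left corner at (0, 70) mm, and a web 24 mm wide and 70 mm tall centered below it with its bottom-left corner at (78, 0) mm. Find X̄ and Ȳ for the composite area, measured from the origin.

X̄ = 90.00 mm, Ȳ = 75.80 mm

Part | A | x̄ᵢ | ȳᵢ | A·x̄ᵢ | A·ȳᵢ
web | 1680.00 | 90.00 | 35.00 | 151200.00 | 58800.00
flange | 6120.00 | 90.00 | 87.00 | 550800.00 | 532440.00
Σ | 7800.00 |  |  | 702000.00 | 591240.00
X̄ = 702000.00 / 7800.00 = 90.00 mm
Ȳ = 591240.00 / 7800.00 = 75.80 mm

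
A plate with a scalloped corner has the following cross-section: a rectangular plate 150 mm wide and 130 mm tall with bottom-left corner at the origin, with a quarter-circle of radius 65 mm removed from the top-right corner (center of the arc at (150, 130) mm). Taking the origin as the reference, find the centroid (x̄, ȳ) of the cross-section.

plate: A = 150 × 130 = 19500.00, centroid at (75.00, 65.00).
removed quarter-circle: A = −¼π·65² = -3318.31, centroid at (122.41, 102.41).
ΣA = 16181.69 mm²
ΣAx̄ = (19500.00)(75.00) + (-3318.31)(122.41) = 1056295.58 mm³
ΣAȳ = (19500.00)(65.00) + (-3318.31)(102.41) = 927661.73 mm³
x̄ = 1056295.58 / 16181.69 = 65.28 mm
ȳ = 927661.73 / 16181.69 = 57.33 mm

x̄ = 65.28 mm, ȳ = 57.33 mm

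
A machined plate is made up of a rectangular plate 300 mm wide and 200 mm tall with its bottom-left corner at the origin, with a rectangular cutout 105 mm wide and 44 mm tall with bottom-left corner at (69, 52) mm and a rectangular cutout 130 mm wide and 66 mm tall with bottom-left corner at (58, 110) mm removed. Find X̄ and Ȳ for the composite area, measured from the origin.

X̄ = 157.76 mm, Ȳ = 94.68 mm

plate: A = 300 × 200 = 60000.00, centroid at (150.00, 100.00).
hole 1: A = −(105 × 44) = -4620.00, centroid at (121.50, 74.00).
hole 2: A = −(130 × 66) = -8580.00, centroid at (123.00, 143.00).
ΣA = 46800.00 mm², ΣAX̄ = 7383330.00 mm³, ΣAȲ = 4431180.00 mm³.
X̄ = 7383330.00/46800.00 = 157.76 mm; Ȳ = 4431180.00/46800.00 = 94.68 mm.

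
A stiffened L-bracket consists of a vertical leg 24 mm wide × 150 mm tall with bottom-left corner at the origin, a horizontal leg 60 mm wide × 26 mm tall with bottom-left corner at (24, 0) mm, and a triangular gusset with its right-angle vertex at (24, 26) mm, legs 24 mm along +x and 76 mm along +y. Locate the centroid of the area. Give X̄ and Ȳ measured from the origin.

Part | A | x̄ᵢ | ȳᵢ | A·x̄ᵢ | A·ȳᵢ
vertical leg | 3600.00 | 12.00 | 75.00 | 43200.00 | 270000.00
horizontal leg | 1560.00 | 54.00 | 13.00 | 84240.00 | 20280.00
gusset | 912.00 | 32.00 | 51.33 | 29184.00 | 46816.00
Σ | 6072.00 |  |  | 156624.00 | 337096.00
X̄ = 156624.00 / 6072.00 = 25.79 mm
Ȳ = 337096.00 / 6072.00 = 55.52 mm

X̄ = 25.79 mm, Ȳ = 55.52 mm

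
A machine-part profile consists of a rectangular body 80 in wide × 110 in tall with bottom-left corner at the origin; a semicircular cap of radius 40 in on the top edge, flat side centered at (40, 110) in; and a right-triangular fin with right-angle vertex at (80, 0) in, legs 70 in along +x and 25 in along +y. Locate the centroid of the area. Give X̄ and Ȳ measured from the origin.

X̄ = 44.55 in, Ȳ = 66.49 in

rectangular body: A = 80 × 110 = 8800.00, centroid at (40.00, 55.00).
semicircular top: A = ½π·40² = 2513.27, centroid at (40.00, 126.98).
triangular fin: A = ½·70·25 = 875.00, centroid at (103.33, 8.33).
ΣA = 12188.27 in²
ΣAX̄ = (8800.00)(40.00) + (2513.27)(40.00) + (875.00)(103.33) = 542947.63 in³
ΣAȲ = (8800.00)(55.00) + (2513.27)(126.98) + (875.00)(8.33) = 810418.49 in³
X̄ = 542947.63 / 12188.27 = 44.55 in
Ȳ = 810418.49 / 12188.27 = 66.49 in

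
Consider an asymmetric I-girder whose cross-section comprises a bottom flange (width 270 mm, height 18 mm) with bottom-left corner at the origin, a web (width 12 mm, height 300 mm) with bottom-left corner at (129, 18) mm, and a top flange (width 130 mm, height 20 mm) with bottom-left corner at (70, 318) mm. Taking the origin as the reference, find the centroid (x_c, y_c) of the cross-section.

Part | A | x̄ᵢ | ȳᵢ | A·x̄ᵢ | A·ȳᵢ
bottom flange | 4860.00 | 135.00 | 9.00 | 656100.00 | 43740.00
web | 3600.00 | 135.00 | 168.00 | 486000.00 | 604800.00
top flange | 2600.00 | 135.00 | 328.00 | 351000.00 | 852800.00
Σ | 11060.00 |  |  | 1493100.00 | 1501340.00
x_c = 1493100.00 / 11060.00 = 135.00 mm
y_c = 1501340.00 / 11060.00 = 135.75 mm

x_c = 135.00 mm, y_c = 135.75 mm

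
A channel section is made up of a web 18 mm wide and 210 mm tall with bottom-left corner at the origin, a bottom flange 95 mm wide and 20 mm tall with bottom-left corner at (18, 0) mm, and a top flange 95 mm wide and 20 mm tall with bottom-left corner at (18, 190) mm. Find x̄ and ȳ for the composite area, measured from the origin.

web: A = 18 × 210 = 3780.00, centroid at (9.00, 105.00).
bottom flange: A = 95 × 20 = 1900.00, centroid at (65.50, 10.00).
top flange: A = 95 × 20 = 1900.00, centroid at (65.50, 200.00).
ΣA = 7580.00 mm²
ΣAx̄ = (3780.00)(9.00) + (1900.00)(65.50) + (1900.00)(65.50) = 282920.00 mm³
ΣAȳ = (3780.00)(105.00) + (1900.00)(10.00) + (1900.00)(200.00) = 795900.00 mm³
x̄ = 282920.00 / 7580.00 = 37.32 mm
ȳ = 795900.00 / 7580.00 = 105.00 mm

x̄ = 37.32 mm, ȳ = 105.00 mm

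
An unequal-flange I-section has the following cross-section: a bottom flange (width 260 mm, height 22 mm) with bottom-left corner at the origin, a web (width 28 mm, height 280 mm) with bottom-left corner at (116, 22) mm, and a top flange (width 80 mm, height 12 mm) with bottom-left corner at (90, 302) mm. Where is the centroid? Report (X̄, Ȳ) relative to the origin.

bottom flange: A = 260 × 22 = 5720.00, centroid at (130.00, 11.00).
web: A = 28 × 280 = 7840.00, centroid at (130.00, 162.00).
top flange: A = 80 × 12 = 960.00, centroid at (130.00, 308.00).
ΣA = 14520.00 mm², ΣAX̄ = 1887600.00 mm³, ΣAȲ = 1628680.00 mm³.
X̄ = 1887600.00/14520.00 = 130.00 mm; Ȳ = 1628680.00/14520.00 = 112.17 mm.

X̄ = 130.00 mm, Ȳ = 112.17 mm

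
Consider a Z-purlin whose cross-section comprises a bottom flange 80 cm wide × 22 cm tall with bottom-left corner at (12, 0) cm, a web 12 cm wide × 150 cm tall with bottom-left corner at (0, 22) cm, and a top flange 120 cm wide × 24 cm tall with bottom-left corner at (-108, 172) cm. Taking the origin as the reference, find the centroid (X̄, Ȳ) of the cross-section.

bottom flange: A = 80 × 22 = 1760.00, centroid at (52.00, 11.00).
web: A = 12 × 150 = 1800.00, centroid at (6.00, 97.00).
top flange: A = 120 × 24 = 2880.00, centroid at (-48.00, 184.00).
ΣA = 6440.00 cm²
ΣAX̄ = (1760.00)(52.00) + (1800.00)(6.00) + (2880.00)(-48.00) = -35920.00 cm³
ΣAȲ = (1760.00)(11.00) + (1800.00)(97.00) + (2880.00)(184.00) = 723880.00 cm³
X̄ = -35920.00 / 6440.00 = -5.58 cm
Ȳ = 723880.00 / 6440.00 = 112.40 cm

X̄ = -5.58 cm, Ȳ = 112.40 cm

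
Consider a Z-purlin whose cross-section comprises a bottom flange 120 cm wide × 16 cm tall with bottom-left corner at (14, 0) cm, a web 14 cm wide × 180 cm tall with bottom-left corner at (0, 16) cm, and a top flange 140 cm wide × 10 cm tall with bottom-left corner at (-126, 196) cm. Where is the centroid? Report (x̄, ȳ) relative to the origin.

x̄ = 13.92 cm, ȳ = 96.55 cm

bottom flange: A = 120 × 16 = 1920.00, centroid at (74.00, 8.00).
web: A = 14 × 180 = 2520.00, centroid at (7.00, 106.00).
top flange: A = 140 × 10 = 1400.00, centroid at (-56.00, 201.00).
ΣA = 5840.00 cm², ΣAx̄ = 81320.00 cm³, ΣAȳ = 563880.00 cm³.
x̄ = 81320.00/5840.00 = 13.92 cm; ȳ = 563880.00/5840.00 = 96.55 cm.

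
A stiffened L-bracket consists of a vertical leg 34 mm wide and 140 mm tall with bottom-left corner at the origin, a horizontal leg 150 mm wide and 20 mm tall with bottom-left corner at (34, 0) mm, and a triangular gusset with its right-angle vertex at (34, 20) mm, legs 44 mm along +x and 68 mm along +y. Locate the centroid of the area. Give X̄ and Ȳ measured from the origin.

vertical leg: A = 34 × 140 = 4760.00, centroid at (17.00, 70.00).
horizontal leg: A = 150 × 20 = 3000.00, centroid at (109.00, 10.00).
gusset: A = ½·44·68 = 1496.00, centroid at (48.67, 42.67).
ΣA = 9256.00 mm², ΣAX̄ = 480725.33 mm³, ΣAȲ = 427029.33 mm³.
X̄ = 480725.33/9256.00 = 51.94 mm; Ȳ = 427029.33/9256.00 = 46.14 mm.

X̄ = 51.94 mm, Ȳ = 46.14 mm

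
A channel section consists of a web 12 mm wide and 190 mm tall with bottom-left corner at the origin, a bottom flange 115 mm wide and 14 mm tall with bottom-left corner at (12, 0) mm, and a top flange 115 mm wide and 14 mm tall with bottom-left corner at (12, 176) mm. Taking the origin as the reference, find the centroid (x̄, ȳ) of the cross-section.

Part | A | x̄ᵢ | ȳᵢ | A·x̄ᵢ | A·ȳᵢ
web | 2280.00 | 6.00 | 95.00 | 13680.00 | 216600.00
bottom flange | 1610.00 | 69.50 | 7.00 | 111895.00 | 11270.00
top flange | 1610.00 | 69.50 | 183.00 | 111895.00 | 294630.00
Σ | 5500.00 |  |  | 237470.00 | 522500.00
x̄ = 237470.00 / 5500.00 = 43.18 mm
ȳ = 522500.00 / 5500.00 = 95.00 mm

x̄ = 43.18 mm, ȳ = 95.00 mm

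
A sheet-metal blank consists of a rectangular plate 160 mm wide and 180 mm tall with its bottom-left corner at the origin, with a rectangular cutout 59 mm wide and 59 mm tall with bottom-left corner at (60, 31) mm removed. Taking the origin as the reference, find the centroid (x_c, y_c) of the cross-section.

plate: A = 160 × 180 = 28800.00, centroid at (80.00, 90.00).
hole: A = −(59 × 59) = -3481.00, centroid at (89.50, 60.50).
ΣA = 25319.00 mm²
ΣAx_c = (28800.00)(80.00) + (-3481.00)(89.50) = 1992450.50 mm³
ΣAy_c = (28800.00)(90.00) + (-3481.00)(60.50) = 2381399.50 mm³
x_c = 1992450.50 / 25319.00 = 78.69 mm
y_c = 2381399.50 / 25319.00 = 94.06 mm

x_c = 78.69 mm, y_c = 94.06 mm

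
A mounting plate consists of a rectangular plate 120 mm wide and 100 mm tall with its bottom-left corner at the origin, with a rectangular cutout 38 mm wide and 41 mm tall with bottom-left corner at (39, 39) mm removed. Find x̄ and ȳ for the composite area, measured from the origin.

x̄ = 60.30 mm, ȳ = 48.58 mm

Part | A | x̄ᵢ | ȳᵢ | A·x̄ᵢ | A·ȳᵢ
plate | 12000.00 | 60.00 | 50.00 | 720000.00 | 600000.00
hole | -1558.00 | 58.00 | 59.50 | -90364.00 | -92701.00
Σ | 10442.00 |  |  | 629636.00 | 507299.00
x̄ = 629636.00 / 10442.00 = 60.30 mm
ȳ = 507299.00 / 10442.00 = 48.58 mm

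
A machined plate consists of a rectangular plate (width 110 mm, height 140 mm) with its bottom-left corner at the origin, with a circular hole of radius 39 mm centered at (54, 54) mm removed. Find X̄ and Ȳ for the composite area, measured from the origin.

X̄ = 55.45 mm, Ȳ = 77.20 mm

plate: A = 110 × 140 = 15400.00, centroid at (55.00, 70.00).
hole: A = −π·39² = -4778.36, centroid at (54.00, 54.00).
ΣA = 10621.64 mm²
ΣAX̄ = (15400.00)(55.00) + (-4778.36)(54.00) = 588968.43 mm³
ΣAȲ = (15400.00)(70.00) + (-4778.36)(54.00) = 819968.43 mm³
X̄ = 588968.43 / 10621.64 = 55.45 mm
Ȳ = 819968.43 / 10621.64 = 77.20 mm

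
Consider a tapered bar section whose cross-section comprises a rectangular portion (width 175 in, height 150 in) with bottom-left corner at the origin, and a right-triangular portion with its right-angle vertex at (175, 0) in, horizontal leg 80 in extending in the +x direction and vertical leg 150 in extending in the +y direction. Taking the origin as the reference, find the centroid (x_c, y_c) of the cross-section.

Part | A | x̄ᵢ | ȳᵢ | A·x̄ᵢ | A·ȳᵢ
rectangular portion | 26250.00 | 87.50 | 75.00 | 2296875.00 | 1968750.00
triangular portion | 6000.00 | 201.67 | 50.00 | 1210000.00 | 300000.00
Σ | 32250.00 |  |  | 3506875.00 | 2268750.00
x_c = 3506875.00 / 32250.00 = 108.74 in
y_c = 2268750.00 / 32250.00 = 70.35 in

x_c = 108.74 in, y_c = 70.35 in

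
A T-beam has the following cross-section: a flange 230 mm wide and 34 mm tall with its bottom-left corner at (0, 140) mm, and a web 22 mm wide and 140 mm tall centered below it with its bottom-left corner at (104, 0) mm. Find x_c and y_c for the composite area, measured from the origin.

web: A = 22 × 140 = 3080.00, centroid at (115.00, 70.00).
flange: A = 230 × 34 = 7820.00, centroid at (115.00, 157.00).
ΣA = 10900.00 mm²
ΣAx_c = (3080.00)(115.00) + (7820.00)(115.00) = 1253500.00 mm³
ΣAy_c = (3080.00)(70.00) + (7820.00)(157.00) = 1443340.00 mm³
x_c = 1253500.00 / 10900.00 = 115.00 mm
y_c = 1443340.00 / 10900.00 = 132.42 mm

x_c = 115.00 mm, y_c = 132.42 mm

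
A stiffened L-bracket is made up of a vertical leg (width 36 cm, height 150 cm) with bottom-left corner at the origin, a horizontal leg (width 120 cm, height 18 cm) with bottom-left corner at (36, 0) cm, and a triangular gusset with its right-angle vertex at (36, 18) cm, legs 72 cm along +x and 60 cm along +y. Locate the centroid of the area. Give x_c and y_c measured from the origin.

x_c = 44.67 cm, y_c = 52.11 cm

vertical leg: A = 36 × 150 = 5400.00, centroid at (18.00, 75.00).
horizontal leg: A = 120 × 18 = 2160.00, centroid at (96.00, 9.00).
gusset: A = ½·72·60 = 2160.00, centroid at (60.00, 38.00).
ΣA = 9720.00 cm²
ΣAx_c = (5400.00)(18.00) + (2160.00)(96.00) + (2160.00)(60.00) = 434160.00 cm³
ΣAy_c = (5400.00)(75.00) + (2160.00)(9.00) + (2160.00)(38.00) = 506520.00 cm³
x_c = 434160.00 / 9720.00 = 44.67 cm
y_c = 506520.00 / 9720.00 = 52.11 cm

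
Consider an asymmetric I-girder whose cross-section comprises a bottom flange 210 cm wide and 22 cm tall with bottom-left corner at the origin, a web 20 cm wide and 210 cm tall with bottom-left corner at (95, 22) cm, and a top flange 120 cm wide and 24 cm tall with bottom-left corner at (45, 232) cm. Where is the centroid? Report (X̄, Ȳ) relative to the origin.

X̄ = 105.00 cm, Ȳ = 109.99 cm

bottom flange: A = 210 × 22 = 4620.00, centroid at (105.00, 11.00).
web: A = 20 × 210 = 4200.00, centroid at (105.00, 127.00).
top flange: A = 120 × 24 = 2880.00, centroid at (105.00, 244.00).
ΣA = 11700.00 cm², ΣAX̄ = 1228500.00 cm³, ΣAȲ = 1286940.00 cm³.
X̄ = 1228500.00/11700.00 = 105.00 cm; Ȳ = 1286940.00/11700.00 = 109.99 cm.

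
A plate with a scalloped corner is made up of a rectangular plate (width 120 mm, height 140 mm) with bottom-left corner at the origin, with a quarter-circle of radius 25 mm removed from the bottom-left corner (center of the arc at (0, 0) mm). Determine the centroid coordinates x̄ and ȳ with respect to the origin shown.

plate: A = 120 × 140 = 16800.00, centroid at (60.00, 70.00).
removed quarter-circle: A = −¼π·25² = -490.87, centroid at (10.61, 10.61).
ΣA = 16309.13 mm²
ΣAx̄ = (16800.00)(60.00) + (-490.87)(10.61) = 1002791.67 mm³
ΣAȳ = (16800.00)(70.00) + (-490.87)(10.61) = 1170791.67 mm³
x̄ = 1002791.67 / 16309.13 = 61.49 mm
ȳ = 1170791.67 / 16309.13 = 71.79 mm

x̄ = 61.49 mm, ȳ = 71.79 mm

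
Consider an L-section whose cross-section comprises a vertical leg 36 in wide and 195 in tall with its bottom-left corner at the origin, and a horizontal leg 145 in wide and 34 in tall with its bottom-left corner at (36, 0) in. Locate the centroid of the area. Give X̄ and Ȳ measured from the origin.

Part | A | x̄ᵢ | ȳᵢ | A·x̄ᵢ | A·ȳᵢ
vertical leg | 7020.00 | 18.00 | 97.50 | 126360.00 | 684450.00
horizontal leg | 4930.00 | 108.50 | 17.00 | 534905.00 | 83810.00
Σ | 11950.00 |  |  | 661265.00 | 768260.00
X̄ = 661265.00 / 11950.00 = 55.34 in
Ȳ = 768260.00 / 11950.00 = 64.29 in

X̄ = 55.34 in, Ȳ = 64.29 in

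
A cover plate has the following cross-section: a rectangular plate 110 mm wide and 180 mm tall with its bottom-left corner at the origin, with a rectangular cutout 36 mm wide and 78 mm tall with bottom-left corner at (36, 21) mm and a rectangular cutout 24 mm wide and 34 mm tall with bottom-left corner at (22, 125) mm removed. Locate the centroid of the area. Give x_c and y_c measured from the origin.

x_c = 56.23 mm, y_c = 92.58 mm

plate: A = 110 × 180 = 19800.00, centroid at (55.00, 90.00).
hole 1: A = −(36 × 78) = -2808.00, centroid at (54.00, 60.00).
hole 2: A = −(24 × 34) = -816.00, centroid at (34.00, 142.00).
ΣA = 16176.00 mm², ΣAx_c = 909624.00 mm³, ΣAy_c = 1497648.00 mm³.
x_c = 909624.00/16176.00 = 56.23 mm; y_c = 1497648.00/16176.00 = 92.58 mm.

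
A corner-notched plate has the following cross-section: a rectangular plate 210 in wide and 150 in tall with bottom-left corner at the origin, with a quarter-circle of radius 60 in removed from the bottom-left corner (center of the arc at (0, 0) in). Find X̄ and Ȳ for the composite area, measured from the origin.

plate: A = 210 × 150 = 31500.00, centroid at (105.00, 75.00).
removed quarter-circle: A = −¼π·60² = -2827.43, centroid at (25.46, 25.46).
ΣA = 28672.57 in², ΣAX̄ = 3235500.00 in³, ΣAȲ = 2290500.00 in³.
X̄ = 3235500.00/28672.57 = 112.84 in; Ȳ = 2290500.00/28672.57 = 79.88 in.

X̄ = 112.84 in, Ȳ = 79.88 in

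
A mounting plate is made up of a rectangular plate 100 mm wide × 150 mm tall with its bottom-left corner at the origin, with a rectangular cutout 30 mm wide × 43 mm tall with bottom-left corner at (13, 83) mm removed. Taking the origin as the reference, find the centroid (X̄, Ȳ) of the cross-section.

X̄ = 52.07 mm, Ȳ = 72.22 mm

Part | A | x̄ᵢ | ȳᵢ | A·x̄ᵢ | A·ȳᵢ
plate | 15000.00 | 50.00 | 75.00 | 750000.00 | 1125000.00
hole | -1290.00 | 28.00 | 104.50 | -36120.00 | -134805.00
Σ | 13710.00 |  |  | 713880.00 | 990195.00
X̄ = 713880.00 / 13710.00 = 52.07 mm
Ȳ = 990195.00 / 13710.00 = 72.22 mm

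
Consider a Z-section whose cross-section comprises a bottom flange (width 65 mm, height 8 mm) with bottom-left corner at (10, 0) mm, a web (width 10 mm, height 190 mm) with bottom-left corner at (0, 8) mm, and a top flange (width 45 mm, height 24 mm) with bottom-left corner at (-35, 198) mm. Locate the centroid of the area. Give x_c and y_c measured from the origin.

bottom flange: A = 65 × 8 = 520.00, centroid at (42.50, 4.00).
web: A = 10 × 190 = 1900.00, centroid at (5.00, 103.00).
top flange: A = 45 × 24 = 1080.00, centroid at (-12.50, 210.00).
ΣA = 3500.00 mm², ΣAx_c = 18100.00 mm³, ΣAy_c = 424580.00 mm³.
x_c = 18100.00/3500.00 = 5.17 mm; y_c = 424580.00/3500.00 = 121.31 mm.

x_c = 5.17 mm, y_c = 121.31 mm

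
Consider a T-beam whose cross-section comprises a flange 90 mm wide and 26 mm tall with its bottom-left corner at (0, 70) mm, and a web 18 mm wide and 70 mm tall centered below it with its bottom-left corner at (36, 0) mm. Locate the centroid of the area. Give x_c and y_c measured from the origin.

x_c = 45.00 mm, y_c = 66.20 mm

web: A = 18 × 70 = 1260.00, centroid at (45.00, 35.00).
flange: A = 90 × 26 = 2340.00, centroid at (45.00, 83.00).
ΣA = 3600.00 mm²
ΣAx_c = (1260.00)(45.00) + (2340.00)(45.00) = 162000.00 mm³
ΣAy_c = (1260.00)(35.00) + (2340.00)(83.00) = 238320.00 mm³
x_c = 162000.00 / 3600.00 = 45.00 mm
y_c = 238320.00 / 3600.00 = 66.20 mm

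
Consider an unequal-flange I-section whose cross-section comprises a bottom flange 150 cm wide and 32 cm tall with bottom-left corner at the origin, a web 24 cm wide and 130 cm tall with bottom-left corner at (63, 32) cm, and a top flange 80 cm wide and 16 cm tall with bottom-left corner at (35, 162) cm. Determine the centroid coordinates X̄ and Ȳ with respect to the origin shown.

bottom flange: A = 150 × 32 = 4800.00, centroid at (75.00, 16.00).
web: A = 24 × 130 = 3120.00, centroid at (75.00, 97.00).
top flange: A = 80 × 16 = 1280.00, centroid at (75.00, 170.00).
ΣA = 9200.00 cm², ΣAX̄ = 690000.00 cm³, ΣAȲ = 597040.00 cm³.
X̄ = 690000.00/9200.00 = 75.00 cm; Ȳ = 597040.00/9200.00 = 64.90 cm.

X̄ = 75.00 cm, Ȳ = 64.90 cm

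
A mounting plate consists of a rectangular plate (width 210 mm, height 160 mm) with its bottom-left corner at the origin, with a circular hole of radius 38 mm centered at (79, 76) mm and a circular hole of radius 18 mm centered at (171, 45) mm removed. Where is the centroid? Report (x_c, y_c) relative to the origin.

x_c = 106.81 mm, y_c = 81.92 mm

Part | A | x̄ᵢ | ȳᵢ | A·x̄ᵢ | A·ȳᵢ
plate | 33600.00 | 105.00 | 80.00 | 3528000.00 | 2688000.00
hole 1 | -4536.46 | 79.00 | 76.00 | -358380.32 | -344770.94
hole 2 | -1017.88 | 171.00 | 45.00 | -174056.80 | -45804.42
Σ | 28045.66 |  |  | 2995562.88 | 2297424.63
x_c = 2995562.88 / 28045.66 = 106.81 mm
y_c = 2297424.63 / 28045.66 = 81.92 mm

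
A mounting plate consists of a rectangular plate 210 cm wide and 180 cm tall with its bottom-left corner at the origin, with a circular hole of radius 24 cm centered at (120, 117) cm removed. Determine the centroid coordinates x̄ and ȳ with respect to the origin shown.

Part | A | x̄ᵢ | ȳᵢ | A·x̄ᵢ | A·ȳᵢ
plate | 37800.00 | 105.00 | 90.00 | 3969000.00 | 3402000.00
hole | -1809.56 | 120.00 | 117.00 | -217146.88 | -211718.21
Σ | 35990.44 |  |  | 3751853.12 | 3190281.79
x̄ = 3751853.12 / 35990.44 = 104.25 cm
ȳ = 3190281.79 / 35990.44 = 88.64 cm

x̄ = 104.25 cm, ȳ = 88.64 cm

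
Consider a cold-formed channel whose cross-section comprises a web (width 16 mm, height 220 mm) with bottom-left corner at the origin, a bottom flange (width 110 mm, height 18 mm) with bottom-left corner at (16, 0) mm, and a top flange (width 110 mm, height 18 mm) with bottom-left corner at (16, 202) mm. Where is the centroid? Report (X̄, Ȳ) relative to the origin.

web: A = 16 × 220 = 3520.00, centroid at (8.00, 110.00).
bottom flange: A = 110 × 18 = 1980.00, centroid at (71.00, 9.00).
top flange: A = 110 × 18 = 1980.00, centroid at (71.00, 211.00).
ΣA = 7480.00 mm²
ΣAX̄ = (3520.00)(8.00) + (1980.00)(71.00) + (1980.00)(71.00) = 309320.00 mm³
ΣAȲ = (3520.00)(110.00) + (1980.00)(9.00) + (1980.00)(211.00) = 822800.00 mm³
X̄ = 309320.00 / 7480.00 = 41.35 mm
Ȳ = 822800.00 / 7480.00 = 110.00 mm

X̄ = 41.35 mm, Ȳ = 110.00 mm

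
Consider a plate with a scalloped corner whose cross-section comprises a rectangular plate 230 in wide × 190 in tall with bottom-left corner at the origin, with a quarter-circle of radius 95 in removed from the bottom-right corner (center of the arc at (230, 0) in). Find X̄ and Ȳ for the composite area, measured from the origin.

plate: A = 230 × 190 = 43700.00, centroid at (115.00, 95.00).
removed quarter-circle: A = −¼π·95² = -7088.22, centroid at (189.68, 40.32).
ΣA = 36611.78 in², ΣAX̄ = 3681001.43 in³, ΣAȲ = 3865708.33 in³.
X̄ = 3681001.43/36611.78 = 100.54 in; Ȳ = 3865708.33/36611.78 = 105.59 in.

X̄ = 100.54 in, Ȳ = 105.59 in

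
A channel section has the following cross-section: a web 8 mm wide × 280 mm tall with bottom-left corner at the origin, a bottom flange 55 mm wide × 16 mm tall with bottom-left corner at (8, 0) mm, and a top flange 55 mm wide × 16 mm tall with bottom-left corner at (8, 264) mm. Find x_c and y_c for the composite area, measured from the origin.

web: A = 8 × 280 = 2240.00, centroid at (4.00, 140.00).
bottom flange: A = 55 × 16 = 880.00, centroid at (35.50, 8.00).
top flange: A = 55 × 16 = 880.00, centroid at (35.50, 272.00).
ΣA = 4000.00 mm², ΣAx_c = 71440.00 mm³, ΣAy_c = 560000.00 mm³.
x_c = 71440.00/4000.00 = 17.86 mm; y_c = 560000.00/4000.00 = 140.00 mm.

x_c = 17.86 mm, y_c = 140.00 mm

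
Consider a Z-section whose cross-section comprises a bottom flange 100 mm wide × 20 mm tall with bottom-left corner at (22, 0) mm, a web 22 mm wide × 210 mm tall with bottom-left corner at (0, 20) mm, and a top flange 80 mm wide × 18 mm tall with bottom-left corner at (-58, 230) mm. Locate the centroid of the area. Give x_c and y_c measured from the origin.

x_c = 20.96 mm, y_c = 116.83 mm

bottom flange: A = 100 × 20 = 2000.00, centroid at (72.00, 10.00).
web: A = 22 × 210 = 4620.00, centroid at (11.00, 125.00).
top flange: A = 80 × 18 = 1440.00, centroid at (-18.00, 239.00).
ΣA = 8060.00 mm², ΣAx_c = 168900.00 mm³, ΣAy_c = 941660.00 mm³.
x_c = 168900.00/8060.00 = 20.96 mm; y_c = 941660.00/8060.00 = 116.83 mm.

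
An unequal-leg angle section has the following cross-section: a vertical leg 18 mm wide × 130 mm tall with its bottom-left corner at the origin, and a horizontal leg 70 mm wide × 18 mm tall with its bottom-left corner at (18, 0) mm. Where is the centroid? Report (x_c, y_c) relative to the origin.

x_c = 24.40 mm, y_c = 45.40 mm

vertical leg: A = 18 × 130 = 2340.00, centroid at (9.00, 65.00).
horizontal leg: A = 70 × 18 = 1260.00, centroid at (53.00, 9.00).
ΣA = 3600.00 mm², ΣAx_c = 87840.00 mm³, ΣAy_c = 163440.00 mm³.
x_c = 87840.00/3600.00 = 24.40 mm; y_c = 163440.00/3600.00 = 45.40 mm.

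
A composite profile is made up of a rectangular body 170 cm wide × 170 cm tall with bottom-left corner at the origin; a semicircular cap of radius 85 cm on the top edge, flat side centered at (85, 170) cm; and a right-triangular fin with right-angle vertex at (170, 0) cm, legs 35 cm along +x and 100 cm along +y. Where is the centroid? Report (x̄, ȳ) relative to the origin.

x̄ = 89.03 cm, ȳ = 115.56 cm

rectangular body: A = 170 × 170 = 28900.00, centroid at (85.00, 85.00).
semicircular top: A = ½π·85² = 11349.00, centroid at (85.00, 206.08).
triangular fin: A = ½·35·100 = 1750.00, centroid at (181.67, 33.33).
ΣA = 41999.00 cm²
ΣAx̄ = (28900.00)(85.00) + (11349.00)(85.00) + (1750.00)(181.67) = 3739081.96 cm³
ΣAȳ = (28900.00)(85.00) + (11349.00)(206.08) + (1750.00)(33.33) = 4853580.59 cm³
x̄ = 3739081.96 / 41999.00 = 89.03 cm
ȳ = 4853580.59 / 41999.00 = 115.56 cm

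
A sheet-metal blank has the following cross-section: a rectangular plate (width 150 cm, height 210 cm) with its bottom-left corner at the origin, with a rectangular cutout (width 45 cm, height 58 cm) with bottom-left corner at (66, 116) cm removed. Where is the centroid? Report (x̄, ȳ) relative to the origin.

x̄ = 73.78 cm, ȳ = 101.39 cm

plate: A = 150 × 210 = 31500.00, centroid at (75.00, 105.00).
hole: A = −(45 × 58) = -2610.00, centroid at (88.50, 145.00).
ΣA = 28890.00 cm², ΣAx̄ = 2131515.00 cm³, ΣAȳ = 2929050.00 cm³.
x̄ = 2131515.00/28890.00 = 73.78 cm; ȳ = 2929050.00/28890.00 = 101.39 cm.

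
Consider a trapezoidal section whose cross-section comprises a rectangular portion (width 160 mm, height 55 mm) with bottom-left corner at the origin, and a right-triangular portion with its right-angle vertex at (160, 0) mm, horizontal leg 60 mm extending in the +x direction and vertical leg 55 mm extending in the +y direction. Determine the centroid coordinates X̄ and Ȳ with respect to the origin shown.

X̄ = 95.79 mm, Ȳ = 26.05 mm

rectangular portion: A = 160 × 55 = 8800.00, centroid at (80.00, 27.50).
triangular portion: A = ½·60·55 = 1650.00, centroid at (180.00, 18.33).
ΣA = 10450.00 mm², ΣAX̄ = 1001000.00 mm³, ΣAȲ = 272250.00 mm³.
X̄ = 1001000.00/10450.00 = 95.79 mm; Ȳ = 272250.00/10450.00 = 26.05 mm.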